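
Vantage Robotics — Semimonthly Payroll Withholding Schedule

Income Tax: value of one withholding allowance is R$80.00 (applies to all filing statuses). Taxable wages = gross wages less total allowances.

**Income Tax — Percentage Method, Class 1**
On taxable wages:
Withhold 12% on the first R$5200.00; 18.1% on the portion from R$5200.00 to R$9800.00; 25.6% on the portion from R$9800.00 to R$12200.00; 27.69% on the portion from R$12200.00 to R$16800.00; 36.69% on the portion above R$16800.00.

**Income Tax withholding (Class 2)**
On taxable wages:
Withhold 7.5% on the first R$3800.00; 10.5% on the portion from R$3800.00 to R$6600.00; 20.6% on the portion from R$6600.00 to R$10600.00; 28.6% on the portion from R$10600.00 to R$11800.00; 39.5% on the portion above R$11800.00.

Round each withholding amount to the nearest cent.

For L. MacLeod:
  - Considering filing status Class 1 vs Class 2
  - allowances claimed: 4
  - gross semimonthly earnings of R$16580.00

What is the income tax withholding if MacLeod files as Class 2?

Income Tax (Class 2): taxable = R$16580.00 − 4×R$80.00 = R$16260.00
  R$1746.20 + 39.5% × (R$16260.00 − R$11800.00) = R$1746.20 + 39.5% × R$4460.00 = R$3507.90

R$3507.90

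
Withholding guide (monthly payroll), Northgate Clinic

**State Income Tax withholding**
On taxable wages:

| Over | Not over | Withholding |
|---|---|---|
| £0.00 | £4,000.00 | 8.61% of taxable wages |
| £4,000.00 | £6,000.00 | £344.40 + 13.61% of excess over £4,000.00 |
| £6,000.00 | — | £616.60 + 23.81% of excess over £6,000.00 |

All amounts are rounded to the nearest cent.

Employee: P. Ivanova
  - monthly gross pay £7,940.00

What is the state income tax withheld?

£1,078.51

State Income Tax: taxable = £7,940.00
  £616.60 + 23.81% × (£7,940.00 − £6,000.00) = £616.60 + 23.81% × £1,940.00 = £1,078.51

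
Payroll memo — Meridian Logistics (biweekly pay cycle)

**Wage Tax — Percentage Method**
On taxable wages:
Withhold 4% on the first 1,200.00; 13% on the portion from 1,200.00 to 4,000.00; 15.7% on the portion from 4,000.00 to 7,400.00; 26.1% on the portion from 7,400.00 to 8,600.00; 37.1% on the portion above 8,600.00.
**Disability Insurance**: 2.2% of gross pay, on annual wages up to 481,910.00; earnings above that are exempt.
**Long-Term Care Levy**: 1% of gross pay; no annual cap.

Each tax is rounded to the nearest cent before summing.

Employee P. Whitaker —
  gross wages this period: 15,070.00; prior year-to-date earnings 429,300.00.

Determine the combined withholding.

Wage Tax: taxable = 15,070.00
  1,259.00 + 37.1% × (15,070.00 − 8,600.00) = 1,259.00 + 37.1% × 6,470.00 = 3,659.37
Disability Insurance: 2.2% × 15,070.00 = 331.54
Long-Term Care Levy: 1% × 15,070.00 = 150.70
Total: 3,659.37 + 331.54 + 150.70 = 4,141.61

4,141.61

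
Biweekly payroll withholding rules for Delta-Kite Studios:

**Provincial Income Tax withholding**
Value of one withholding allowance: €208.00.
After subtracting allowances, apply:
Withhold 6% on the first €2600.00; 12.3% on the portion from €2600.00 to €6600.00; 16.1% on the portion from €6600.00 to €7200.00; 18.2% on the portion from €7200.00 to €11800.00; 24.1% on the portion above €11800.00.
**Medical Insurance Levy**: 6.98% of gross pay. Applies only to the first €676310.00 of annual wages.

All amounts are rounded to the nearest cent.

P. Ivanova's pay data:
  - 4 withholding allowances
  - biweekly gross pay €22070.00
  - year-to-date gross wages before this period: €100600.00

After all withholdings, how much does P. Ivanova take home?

Provincial Income Tax: taxable = €22070.00 − 4×€208.00 = €21238.00
  €1581.80 + 24.1% × (€21238.00 − €11800.00) = €1581.80 + 24.1% × €9438.00 = €3856.36
Medical Insurance Levy: 6.98% × €22070.00 = €1540.49
Total withheld: €3856.36 + €1540.49 = €5396.85
Net pay: €22070.00 − €5396.85 = €16673.15

€16673.15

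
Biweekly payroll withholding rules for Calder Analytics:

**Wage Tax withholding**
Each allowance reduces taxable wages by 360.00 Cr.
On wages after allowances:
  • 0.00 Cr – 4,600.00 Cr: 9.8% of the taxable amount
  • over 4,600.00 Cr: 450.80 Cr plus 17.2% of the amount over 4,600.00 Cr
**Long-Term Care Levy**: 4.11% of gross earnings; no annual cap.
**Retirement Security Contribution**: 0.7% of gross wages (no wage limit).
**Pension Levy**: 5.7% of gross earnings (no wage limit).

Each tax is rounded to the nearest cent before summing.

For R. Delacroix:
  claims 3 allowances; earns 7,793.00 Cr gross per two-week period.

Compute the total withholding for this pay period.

Wage Tax: taxable = 7,793.00 Cr − 3×360.00 Cr = 6,713.00 Cr
  450.80 Cr + 17.2% × (6,713.00 Cr − 4,600.00 Cr) = 450.80 Cr + 17.2% × 2,113.00 Cr = 814.24 Cr
Long-Term Care Levy: 4.11% × 7,793.00 Cr = 320.29 Cr
Retirement Security Contribution: 0.7% × 7,793.00 Cr = 54.55 Cr
Pension Levy: 5.7% × 7,793.00 Cr = 444.20 Cr
Total: 814.24 Cr + 320.29 Cr + 54.55 Cr + 444.20 Cr = 1,633.28 Cr

1,633.28 Cr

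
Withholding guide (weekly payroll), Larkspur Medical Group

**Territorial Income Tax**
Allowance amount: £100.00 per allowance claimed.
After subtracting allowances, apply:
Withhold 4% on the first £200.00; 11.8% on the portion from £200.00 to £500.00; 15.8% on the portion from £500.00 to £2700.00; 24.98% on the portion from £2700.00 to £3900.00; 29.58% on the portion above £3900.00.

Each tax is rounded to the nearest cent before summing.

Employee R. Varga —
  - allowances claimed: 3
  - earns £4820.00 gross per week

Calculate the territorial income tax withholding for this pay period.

Territorial Income Tax: taxable = £4820.00 − 3×£100.00 = £4520.00
  £690.76 + 29.58% × (£4520.00 − £3900.00) = £690.76 + 29.58% × £620.00 = £874.16

£874.16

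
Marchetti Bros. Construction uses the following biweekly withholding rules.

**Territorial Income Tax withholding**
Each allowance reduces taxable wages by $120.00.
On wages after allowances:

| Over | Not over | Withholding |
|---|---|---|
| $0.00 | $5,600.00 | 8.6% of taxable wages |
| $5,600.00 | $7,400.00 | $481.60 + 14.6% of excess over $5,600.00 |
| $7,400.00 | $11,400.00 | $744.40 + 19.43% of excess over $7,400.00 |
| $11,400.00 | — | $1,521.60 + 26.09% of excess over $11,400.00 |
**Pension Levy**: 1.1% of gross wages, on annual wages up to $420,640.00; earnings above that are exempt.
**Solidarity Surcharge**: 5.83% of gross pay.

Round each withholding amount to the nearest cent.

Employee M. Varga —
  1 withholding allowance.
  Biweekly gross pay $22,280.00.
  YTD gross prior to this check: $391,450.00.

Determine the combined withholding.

Territorial Income Tax: taxable = $22,280.00 − 1×$120.00 = $22,160.00
  $1,521.60 + 26.09% × ($22,160.00 − $11,400.00) = $1,521.60 + 26.09% × $10,760.00 = $4,328.88
Pension Levy: 1.1% × $22,280.00 = $245.08
Solidarity Surcharge: 5.83% × $22,280.00 = $1,298.92
Total: $4,328.88 + $245.08 + $1,298.92 = $5,872.88

$5,872.88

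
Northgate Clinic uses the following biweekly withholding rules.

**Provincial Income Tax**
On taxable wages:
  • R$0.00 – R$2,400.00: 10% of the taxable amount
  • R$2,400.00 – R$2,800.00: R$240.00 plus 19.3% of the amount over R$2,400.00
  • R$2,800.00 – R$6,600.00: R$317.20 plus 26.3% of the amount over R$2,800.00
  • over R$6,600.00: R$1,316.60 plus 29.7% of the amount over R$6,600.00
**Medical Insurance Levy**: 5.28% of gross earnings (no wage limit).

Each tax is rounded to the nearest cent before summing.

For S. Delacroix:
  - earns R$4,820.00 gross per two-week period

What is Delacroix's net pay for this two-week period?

Provincial Income Tax: taxable = R$4,820.00
  R$317.20 + 26.3% × (R$4,820.00 − R$2,800.00) = R$317.20 + 26.3% × R$2,020.00 = R$848.46
Medical Insurance Levy: 5.28% × R$4,820.00 = R$254.50
Total withheld: R$848.46 + R$254.50 = R$1,102.96
Net pay: R$4,820.00 − R$1,102.96 = R$3,717.04

R$3,717.04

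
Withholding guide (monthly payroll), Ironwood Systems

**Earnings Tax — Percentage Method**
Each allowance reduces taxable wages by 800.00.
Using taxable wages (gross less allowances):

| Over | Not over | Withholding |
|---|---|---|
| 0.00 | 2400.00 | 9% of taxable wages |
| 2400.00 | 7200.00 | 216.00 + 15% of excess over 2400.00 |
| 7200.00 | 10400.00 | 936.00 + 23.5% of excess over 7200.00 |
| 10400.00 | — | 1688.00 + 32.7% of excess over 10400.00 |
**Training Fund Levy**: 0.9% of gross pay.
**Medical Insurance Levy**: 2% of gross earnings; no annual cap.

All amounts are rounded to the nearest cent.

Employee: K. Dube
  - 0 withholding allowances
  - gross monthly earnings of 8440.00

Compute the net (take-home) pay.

6967.84

Earnings Tax: taxable = 8440.00
  936.00 + 23.5% × (8440.00 − 7200.00) = 936.00 + 23.5% × 1240.00 = 1227.40
Training Fund Levy: 0.9% × 8440.00 = 75.96
Medical Insurance Levy: 2% × 8440.00 = 168.80
Total withheld: 1227.40 + 75.96 + 168.80 = 1472.16
Net pay: 8440.00 − 1472.16 = 6967.84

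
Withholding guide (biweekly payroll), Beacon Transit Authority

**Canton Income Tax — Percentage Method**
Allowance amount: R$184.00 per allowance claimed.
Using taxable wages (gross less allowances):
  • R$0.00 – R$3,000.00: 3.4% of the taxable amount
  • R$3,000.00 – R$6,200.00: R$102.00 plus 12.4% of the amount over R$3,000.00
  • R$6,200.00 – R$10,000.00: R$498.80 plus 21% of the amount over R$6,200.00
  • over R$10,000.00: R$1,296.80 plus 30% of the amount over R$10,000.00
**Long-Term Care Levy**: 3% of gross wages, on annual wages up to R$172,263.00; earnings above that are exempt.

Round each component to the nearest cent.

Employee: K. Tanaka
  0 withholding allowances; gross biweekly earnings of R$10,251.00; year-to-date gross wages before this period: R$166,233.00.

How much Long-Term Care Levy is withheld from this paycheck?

Long-Term Care Levy: cap R$172,263.00 − YTD R$166,233.00 = R$6,030.00 subject; 3% × R$6,030.00 = R$180.90

R$180.90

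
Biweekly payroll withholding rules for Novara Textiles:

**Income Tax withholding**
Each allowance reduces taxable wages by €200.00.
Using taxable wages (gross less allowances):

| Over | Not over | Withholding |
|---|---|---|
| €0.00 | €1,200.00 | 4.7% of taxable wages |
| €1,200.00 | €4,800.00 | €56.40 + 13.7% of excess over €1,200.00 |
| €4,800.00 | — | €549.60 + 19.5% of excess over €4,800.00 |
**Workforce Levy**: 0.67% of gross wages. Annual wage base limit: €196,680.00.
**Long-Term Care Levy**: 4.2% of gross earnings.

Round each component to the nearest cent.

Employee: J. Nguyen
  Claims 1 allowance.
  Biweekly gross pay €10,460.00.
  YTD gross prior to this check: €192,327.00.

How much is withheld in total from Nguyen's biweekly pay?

€2,082.79

Income Tax: taxable = €10,460.00 − 1×€200.00 = €10,260.00
  €549.60 + 19.5% × (€10,260.00 − €4,800.00) = €549.60 + 19.5% × €5,460.00 = €1,614.30
Workforce Levy: cap €196,680.00 − YTD €192,327.00 = €4,353.00 subject; 0.67% × €4,353.00 = €29.17
Long-Term Care Levy: 4.2% × €10,460.00 = €439.32
Total: €1,614.30 + €29.17 + €439.32 = €2,082.79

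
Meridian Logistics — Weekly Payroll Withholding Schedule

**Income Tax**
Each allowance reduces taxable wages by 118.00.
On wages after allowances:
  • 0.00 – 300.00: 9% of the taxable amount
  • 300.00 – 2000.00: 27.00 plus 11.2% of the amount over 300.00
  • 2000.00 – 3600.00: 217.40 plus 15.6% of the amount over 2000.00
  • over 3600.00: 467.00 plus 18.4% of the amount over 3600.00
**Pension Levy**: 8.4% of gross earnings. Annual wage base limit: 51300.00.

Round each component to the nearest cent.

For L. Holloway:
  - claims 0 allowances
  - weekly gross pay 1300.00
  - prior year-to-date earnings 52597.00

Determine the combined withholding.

Income Tax: taxable = 1300.00
  27.00 + 11.2% × (1300.00 − 300.00) = 27.00 + 11.2% × 1000.00 = 139.00
Pension Levy: YTD 52597.00 ≥ cap 51300.00 → 0.00
Total: 139.00 + 0.00 = 139.00

139.00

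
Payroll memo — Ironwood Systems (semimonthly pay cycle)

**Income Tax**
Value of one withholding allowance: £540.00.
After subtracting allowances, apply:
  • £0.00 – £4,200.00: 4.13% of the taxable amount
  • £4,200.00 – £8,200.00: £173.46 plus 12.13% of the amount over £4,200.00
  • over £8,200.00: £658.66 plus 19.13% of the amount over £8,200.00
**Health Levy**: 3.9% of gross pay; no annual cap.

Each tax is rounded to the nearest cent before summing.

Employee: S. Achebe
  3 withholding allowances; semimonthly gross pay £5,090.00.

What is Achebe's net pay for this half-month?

Income Tax: taxable = £5,090.00 − 3×£540.00 = £3,470.00
  4.13% × £3,470.00 = £143.31
Health Levy: 3.9% × £5,090.00 = £198.51
Total withheld: £143.31 + £198.51 = £341.82
Net pay: £5,090.00 − £341.82 = £4,748.18

£4,748.18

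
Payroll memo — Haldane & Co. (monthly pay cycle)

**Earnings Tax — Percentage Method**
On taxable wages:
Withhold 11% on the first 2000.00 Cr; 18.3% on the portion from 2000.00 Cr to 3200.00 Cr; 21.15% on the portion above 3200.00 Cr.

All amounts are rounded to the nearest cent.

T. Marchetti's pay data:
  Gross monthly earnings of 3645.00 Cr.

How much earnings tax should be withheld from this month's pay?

Earnings Tax: taxable = 3645.00 Cr
  439.60 Cr + 21.15% × (3645.00 Cr − 3200.00 Cr) = 439.60 Cr + 21.15% × 445.00 Cr = 533.72 Cr

533.72 Cr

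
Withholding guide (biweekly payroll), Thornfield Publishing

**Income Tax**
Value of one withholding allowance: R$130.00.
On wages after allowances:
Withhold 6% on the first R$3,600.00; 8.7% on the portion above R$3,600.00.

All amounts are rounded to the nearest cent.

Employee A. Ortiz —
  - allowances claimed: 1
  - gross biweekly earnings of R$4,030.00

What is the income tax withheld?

R$242.10

Income Tax: taxable = R$4,030.00 − 1×R$130.00 = R$3,900.00
  R$216.00 + 8.7% × (R$3,900.00 − R$3,600.00) = R$216.00 + 8.7% × R$300.00 = R$242.10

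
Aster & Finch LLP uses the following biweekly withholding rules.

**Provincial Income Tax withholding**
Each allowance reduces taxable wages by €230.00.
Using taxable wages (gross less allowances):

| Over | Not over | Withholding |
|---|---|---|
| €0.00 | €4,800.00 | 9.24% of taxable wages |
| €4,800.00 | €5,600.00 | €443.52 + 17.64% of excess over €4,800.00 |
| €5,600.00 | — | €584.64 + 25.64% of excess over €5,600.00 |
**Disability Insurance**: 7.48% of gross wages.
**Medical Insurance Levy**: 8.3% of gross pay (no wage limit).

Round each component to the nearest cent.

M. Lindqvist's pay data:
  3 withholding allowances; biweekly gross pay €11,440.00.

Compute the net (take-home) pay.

Provincial Income Tax: taxable = €11,440.00 − 3×€230.00 = €10,750.00
  €584.64 + 25.64% × (€10,750.00 − €5,600.00) = €584.64 + 25.64% × €5,150.00 = €1,905.10
Disability Insurance: 7.48% × €11,440.00 = €855.71
Medical Insurance Levy: 8.3% × €11,440.00 = €949.52
Total withheld: €1,905.10 + €855.71 + €949.52 = €3,710.33
Net pay: €11,440.00 − €3,710.33 = €7,729.67

€7,729.67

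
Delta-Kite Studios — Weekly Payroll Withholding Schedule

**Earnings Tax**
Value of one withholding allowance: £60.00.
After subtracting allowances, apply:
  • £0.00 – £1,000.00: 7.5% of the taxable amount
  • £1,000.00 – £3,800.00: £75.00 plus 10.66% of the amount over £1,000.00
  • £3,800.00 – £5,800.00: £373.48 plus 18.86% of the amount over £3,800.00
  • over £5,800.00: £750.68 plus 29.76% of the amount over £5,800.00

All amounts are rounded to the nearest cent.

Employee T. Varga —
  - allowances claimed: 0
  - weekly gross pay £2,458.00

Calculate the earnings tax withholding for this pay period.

Earnings Tax: taxable = £2,458.00
  £75.00 + 10.66% × (£2,458.00 − £1,000.00) = £75.00 + 10.66% × £1,458.00 = £230.42

£230.42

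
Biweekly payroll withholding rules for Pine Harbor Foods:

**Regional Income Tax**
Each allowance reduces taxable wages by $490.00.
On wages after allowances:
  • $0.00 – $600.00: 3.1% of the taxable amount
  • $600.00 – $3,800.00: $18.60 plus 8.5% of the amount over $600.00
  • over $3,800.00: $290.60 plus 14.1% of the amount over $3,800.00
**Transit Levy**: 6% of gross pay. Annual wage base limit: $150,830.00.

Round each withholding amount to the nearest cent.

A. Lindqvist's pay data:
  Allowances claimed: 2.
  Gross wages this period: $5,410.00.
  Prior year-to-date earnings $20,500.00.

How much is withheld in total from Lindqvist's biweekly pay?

$704.03

Regional Income Tax: taxable = $5,410.00 − 2×$490.00 = $4,430.00
  $290.60 + 14.1% × ($4,430.00 − $3,800.00) = $290.60 + 14.1% × $630.00 = $379.43
Transit Levy: 6% × $5,410.00 = $324.60
Total: $379.43 + $324.60 = $704.03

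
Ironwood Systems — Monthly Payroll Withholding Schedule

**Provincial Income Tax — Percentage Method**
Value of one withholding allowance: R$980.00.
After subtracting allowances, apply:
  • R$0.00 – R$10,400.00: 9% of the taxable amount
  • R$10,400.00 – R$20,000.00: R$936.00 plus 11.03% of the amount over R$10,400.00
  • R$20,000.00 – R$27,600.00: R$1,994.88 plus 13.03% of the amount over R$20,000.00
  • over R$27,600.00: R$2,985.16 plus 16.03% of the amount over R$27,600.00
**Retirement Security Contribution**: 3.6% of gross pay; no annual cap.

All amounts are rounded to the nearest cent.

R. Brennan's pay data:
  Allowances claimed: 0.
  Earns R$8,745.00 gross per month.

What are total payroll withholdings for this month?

Provincial Income Tax: taxable = R$8,745.00
  9% × R$8,745.00 = R$787.05
Retirement Security Contribution: 3.6% × R$8,745.00 = R$314.82
Total: R$787.05 + R$314.82 = R$1,101.87

R$1,101.87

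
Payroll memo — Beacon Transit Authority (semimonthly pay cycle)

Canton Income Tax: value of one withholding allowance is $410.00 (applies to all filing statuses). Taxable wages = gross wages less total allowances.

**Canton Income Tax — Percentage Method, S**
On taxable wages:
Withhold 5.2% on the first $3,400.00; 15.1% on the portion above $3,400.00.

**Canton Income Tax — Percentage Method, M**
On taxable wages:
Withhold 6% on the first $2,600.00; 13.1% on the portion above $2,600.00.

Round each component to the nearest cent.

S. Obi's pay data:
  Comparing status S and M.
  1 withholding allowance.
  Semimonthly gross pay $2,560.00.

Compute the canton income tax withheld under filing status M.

$129.00

Canton Income Tax (M): taxable = $2,560.00 − 1×$410.00 = $2,150.00
  6% × $2,150.00 = $129.00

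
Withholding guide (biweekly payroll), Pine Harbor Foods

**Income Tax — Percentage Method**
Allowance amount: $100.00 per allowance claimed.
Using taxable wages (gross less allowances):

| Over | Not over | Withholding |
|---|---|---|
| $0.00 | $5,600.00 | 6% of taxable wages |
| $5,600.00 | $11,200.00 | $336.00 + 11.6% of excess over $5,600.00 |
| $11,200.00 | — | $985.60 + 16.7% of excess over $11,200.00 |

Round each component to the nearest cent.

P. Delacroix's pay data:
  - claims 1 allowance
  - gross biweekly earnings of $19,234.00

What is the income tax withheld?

Income Tax: taxable = $19,234.00 − 1×$100.00 = $19,134.00
  $985.60 + 16.7% × ($19,134.00 − $11,200.00) = $985.60 + 16.7% × $7,934.00 = $2,310.58

$2,310.58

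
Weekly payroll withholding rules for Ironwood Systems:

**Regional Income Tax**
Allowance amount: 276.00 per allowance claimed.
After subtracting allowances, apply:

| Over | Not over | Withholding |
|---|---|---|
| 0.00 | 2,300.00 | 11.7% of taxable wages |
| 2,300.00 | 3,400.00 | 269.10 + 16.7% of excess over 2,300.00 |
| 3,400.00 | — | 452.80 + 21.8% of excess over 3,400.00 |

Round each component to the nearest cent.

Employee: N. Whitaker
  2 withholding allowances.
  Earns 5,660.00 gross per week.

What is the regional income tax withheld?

Regional Income Tax: taxable = 5,660.00 − 2×276.00 = 5,108.00
  452.80 + 21.8% × (5,108.00 − 3,400.00) = 452.80 + 21.8% × 1,708.00 = 825.14

825.14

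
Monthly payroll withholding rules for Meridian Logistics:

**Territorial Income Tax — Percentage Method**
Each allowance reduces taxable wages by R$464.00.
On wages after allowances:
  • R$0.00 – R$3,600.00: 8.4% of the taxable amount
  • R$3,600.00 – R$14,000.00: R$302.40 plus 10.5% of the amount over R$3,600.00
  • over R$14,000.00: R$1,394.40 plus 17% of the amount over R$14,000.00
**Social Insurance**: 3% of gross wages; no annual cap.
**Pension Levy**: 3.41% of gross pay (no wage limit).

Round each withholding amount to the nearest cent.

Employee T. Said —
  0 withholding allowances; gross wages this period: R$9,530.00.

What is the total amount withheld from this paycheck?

Territorial Income Tax: taxable = R$9,530.00
  R$302.40 + 10.5% × (R$9,530.00 − R$3,600.00) = R$302.40 + 10.5% × R$5,930.00 = R$925.05
Social Insurance: 3% × R$9,530.00 = R$285.90
Pension Levy: 3.41% × R$9,530.00 = R$324.97
Total: R$925.05 + R$285.90 + R$324.97 = R$1,535.92

R$1,535.92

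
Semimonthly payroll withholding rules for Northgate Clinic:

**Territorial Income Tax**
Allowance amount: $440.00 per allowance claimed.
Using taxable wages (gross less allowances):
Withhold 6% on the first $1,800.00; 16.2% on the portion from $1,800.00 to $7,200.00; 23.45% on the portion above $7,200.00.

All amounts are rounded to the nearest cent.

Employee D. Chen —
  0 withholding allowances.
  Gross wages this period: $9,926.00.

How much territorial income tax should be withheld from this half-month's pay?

Territorial Income Tax: taxable = $9,926.00
  $982.80 + 23.45% × ($9,926.00 − $7,200.00) = $982.80 + 23.45% × $2,726.00 = $1,622.05

$1,622.05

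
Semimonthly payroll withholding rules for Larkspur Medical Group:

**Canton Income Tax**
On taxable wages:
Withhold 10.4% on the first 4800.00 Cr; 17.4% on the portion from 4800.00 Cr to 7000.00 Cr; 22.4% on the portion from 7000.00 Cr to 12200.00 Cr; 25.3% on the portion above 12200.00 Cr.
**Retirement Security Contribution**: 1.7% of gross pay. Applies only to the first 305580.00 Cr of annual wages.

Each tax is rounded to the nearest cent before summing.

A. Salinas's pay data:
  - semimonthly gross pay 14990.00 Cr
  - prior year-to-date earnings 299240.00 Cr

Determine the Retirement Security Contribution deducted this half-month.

107.78 Cr

Retirement Security Contribution: cap 305580.00 Cr − YTD 299240.00 Cr = 6340.00 Cr subject; 1.7% × 6340.00 Cr = 107.78 Cr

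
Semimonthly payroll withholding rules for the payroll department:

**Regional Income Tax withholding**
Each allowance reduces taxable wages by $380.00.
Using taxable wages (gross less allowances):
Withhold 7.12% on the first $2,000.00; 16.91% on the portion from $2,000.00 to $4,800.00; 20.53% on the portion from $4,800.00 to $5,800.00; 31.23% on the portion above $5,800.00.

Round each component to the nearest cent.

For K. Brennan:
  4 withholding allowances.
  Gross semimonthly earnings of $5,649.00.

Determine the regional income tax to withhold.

Regional Income Tax: taxable = $5,649.00 − 4×$380.00 = $4,129.00
  $142.40 + 16.91% × ($4,129.00 − $2,000.00) = $142.40 + 16.91% × $2,129.00 = $502.41

$502.41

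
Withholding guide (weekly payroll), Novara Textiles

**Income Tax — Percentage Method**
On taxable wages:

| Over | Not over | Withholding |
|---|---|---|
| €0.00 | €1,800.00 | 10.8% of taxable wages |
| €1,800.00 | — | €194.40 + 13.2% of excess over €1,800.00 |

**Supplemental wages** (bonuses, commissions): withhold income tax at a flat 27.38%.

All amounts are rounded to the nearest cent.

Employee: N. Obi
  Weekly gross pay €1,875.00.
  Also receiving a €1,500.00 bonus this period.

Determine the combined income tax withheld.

€615.00

Income Tax: taxable = €1,875.00
  €194.40 + 13.2% × (€1,875.00 − €1,800.00) = €194.40 + 13.2% × €75.00 = €204.30
Supplemental (27.38% flat on bonus): 27.38% × €1,500.00 = €410.70
Total income tax: €204.30 + €410.70 = €615.00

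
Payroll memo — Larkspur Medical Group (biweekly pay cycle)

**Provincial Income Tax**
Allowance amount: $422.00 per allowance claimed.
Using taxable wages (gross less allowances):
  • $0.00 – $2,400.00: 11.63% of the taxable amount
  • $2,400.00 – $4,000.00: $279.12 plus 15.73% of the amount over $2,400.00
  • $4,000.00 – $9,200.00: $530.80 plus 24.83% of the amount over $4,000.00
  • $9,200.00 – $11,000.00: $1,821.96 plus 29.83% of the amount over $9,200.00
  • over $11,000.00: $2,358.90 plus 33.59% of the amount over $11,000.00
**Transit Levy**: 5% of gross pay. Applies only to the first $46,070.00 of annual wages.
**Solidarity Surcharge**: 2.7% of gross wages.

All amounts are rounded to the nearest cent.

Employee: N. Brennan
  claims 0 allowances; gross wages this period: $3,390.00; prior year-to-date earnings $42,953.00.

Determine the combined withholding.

$682.23

Provincial Income Tax: taxable = $3,390.00
  $279.12 + 15.73% × ($3,390.00 − $2,400.00) = $279.12 + 15.73% × $990.00 = $434.85
Transit Levy: cap $46,070.00 − YTD $42,953.00 = $3,117.00 subject; 5% × $3,117.00 = $155.85
Solidarity Surcharge: 2.7% × $3,390.00 = $91.53
Total: $434.85 + $155.85 + $91.53 = $682.23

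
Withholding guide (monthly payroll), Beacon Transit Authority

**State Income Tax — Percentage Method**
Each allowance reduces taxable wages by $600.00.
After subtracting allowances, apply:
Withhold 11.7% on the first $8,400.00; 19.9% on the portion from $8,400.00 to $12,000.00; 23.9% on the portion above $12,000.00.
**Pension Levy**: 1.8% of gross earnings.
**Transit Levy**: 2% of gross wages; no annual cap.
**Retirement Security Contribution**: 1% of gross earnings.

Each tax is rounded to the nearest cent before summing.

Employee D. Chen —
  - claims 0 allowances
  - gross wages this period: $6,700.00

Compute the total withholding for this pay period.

State Income Tax: taxable = $6,700.00
  11.7% × $6,700.00 = $783.90
Pension Levy: 1.8% × $6,700.00 = $120.60
Transit Levy: 2% × $6,700.00 = $134.00
Retirement Security Contribution: 1% × $6,700.00 = $67.00
Total: $783.90 + $120.60 + $134.00 + $67.00 = $1,105.50

$1,105.50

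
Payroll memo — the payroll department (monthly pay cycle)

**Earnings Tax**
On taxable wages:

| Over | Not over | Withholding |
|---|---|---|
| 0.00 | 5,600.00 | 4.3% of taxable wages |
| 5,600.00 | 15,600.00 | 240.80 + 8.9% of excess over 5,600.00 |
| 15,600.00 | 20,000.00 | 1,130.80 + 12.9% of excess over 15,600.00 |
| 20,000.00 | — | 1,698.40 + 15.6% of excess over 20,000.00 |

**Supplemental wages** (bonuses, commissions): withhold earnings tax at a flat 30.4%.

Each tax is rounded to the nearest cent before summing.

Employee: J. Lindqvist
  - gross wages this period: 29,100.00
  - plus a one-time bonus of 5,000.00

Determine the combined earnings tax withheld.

4,638.00

Earnings Tax: taxable = 29,100.00
  1,698.40 + 15.6% × (29,100.00 − 20,000.00) = 1,698.40 + 15.6% × 9,100.00 = 3,118.00
Supplemental (30.4% flat on bonus): 30.4% × 5,000.00 = 1,520.00
Total earnings tax: 3,118.00 + 1,520.00 = 4,638.00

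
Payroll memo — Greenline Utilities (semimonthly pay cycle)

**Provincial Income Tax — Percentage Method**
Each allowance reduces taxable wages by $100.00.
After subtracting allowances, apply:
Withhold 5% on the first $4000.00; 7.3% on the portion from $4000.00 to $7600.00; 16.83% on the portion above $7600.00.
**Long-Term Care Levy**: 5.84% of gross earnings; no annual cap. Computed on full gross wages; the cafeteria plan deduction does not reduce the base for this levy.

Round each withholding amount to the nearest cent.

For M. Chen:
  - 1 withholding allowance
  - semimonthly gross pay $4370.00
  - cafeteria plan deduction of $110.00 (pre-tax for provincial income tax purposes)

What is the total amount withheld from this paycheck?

$466.89

Provincial Income Tax: taxable = $4370.00 − $110.00 − 1×$100.00 = $4160.00
  $200.00 + 7.3% × ($4160.00 − $4000.00) = $200.00 + 7.3% × $160.00 = $211.68
Long-Term Care Levy: 5.84% × $4370.00 = $255.21
Total: $211.68 + $255.21 = $466.89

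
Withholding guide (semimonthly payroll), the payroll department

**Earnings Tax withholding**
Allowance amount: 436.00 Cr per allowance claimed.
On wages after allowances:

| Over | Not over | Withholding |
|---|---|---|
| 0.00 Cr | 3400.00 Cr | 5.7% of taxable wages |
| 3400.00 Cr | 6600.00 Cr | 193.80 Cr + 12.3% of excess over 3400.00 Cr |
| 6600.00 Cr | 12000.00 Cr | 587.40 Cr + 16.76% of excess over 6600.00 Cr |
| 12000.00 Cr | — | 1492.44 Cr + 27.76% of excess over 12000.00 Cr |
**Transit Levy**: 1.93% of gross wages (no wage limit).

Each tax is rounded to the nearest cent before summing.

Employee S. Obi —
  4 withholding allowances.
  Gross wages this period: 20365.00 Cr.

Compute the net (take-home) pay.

Earnings Tax: taxable = 20365.00 Cr − 4×436.00 Cr = 18621.00 Cr
  1492.44 Cr + 27.76% × (18621.00 Cr − 12000.00 Cr) = 1492.44 Cr + 27.76% × 6621.00 Cr = 3330.43 Cr
Transit Levy: 1.93% × 20365.00 Cr = 393.04 Cr
Total withheld: 3330.43 Cr + 393.04 Cr = 3723.47 Cr
Net pay: 20365.00 Cr − 3723.47 Cr = 16641.53 Cr

16641.53 Cr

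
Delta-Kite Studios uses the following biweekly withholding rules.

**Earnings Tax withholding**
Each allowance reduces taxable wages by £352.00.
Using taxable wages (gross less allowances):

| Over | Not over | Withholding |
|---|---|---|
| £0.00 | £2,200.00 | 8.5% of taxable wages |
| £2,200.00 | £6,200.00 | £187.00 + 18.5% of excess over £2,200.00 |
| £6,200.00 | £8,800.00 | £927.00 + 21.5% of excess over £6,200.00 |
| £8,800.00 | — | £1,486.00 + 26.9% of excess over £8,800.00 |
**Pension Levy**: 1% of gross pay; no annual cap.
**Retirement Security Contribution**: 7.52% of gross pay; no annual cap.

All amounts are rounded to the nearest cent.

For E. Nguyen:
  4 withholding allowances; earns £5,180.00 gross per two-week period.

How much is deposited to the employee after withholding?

£4,260.84

Earnings Tax: taxable = £5,180.00 − 4×£352.00 = £3,772.00
  £187.00 + 18.5% × (£3,772.00 − £2,200.00) = £187.00 + 18.5% × £1,572.00 = £477.82
Pension Levy: 1% × £5,180.00 = £51.80
Retirement Security Contribution: 7.52% × £5,180.00 = £389.54
Total withheld: £477.82 + £51.80 + £389.54 = £919.16
Net pay: £5,180.00 − £919.16 = £4,260.84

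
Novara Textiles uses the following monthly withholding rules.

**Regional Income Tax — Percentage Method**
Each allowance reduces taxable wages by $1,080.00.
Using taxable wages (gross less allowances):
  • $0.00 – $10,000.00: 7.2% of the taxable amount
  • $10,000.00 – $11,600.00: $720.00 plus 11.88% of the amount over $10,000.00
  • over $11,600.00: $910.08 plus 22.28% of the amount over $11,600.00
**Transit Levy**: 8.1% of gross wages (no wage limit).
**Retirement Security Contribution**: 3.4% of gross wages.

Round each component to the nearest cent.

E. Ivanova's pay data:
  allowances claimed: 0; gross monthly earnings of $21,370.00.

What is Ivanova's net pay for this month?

Regional Income Tax: taxable = $21,370.00
  $910.08 + 22.28% × ($21,370.00 − $11,600.00) = $910.08 + 22.28% × $9,770.00 = $3,086.84
Transit Levy: 8.1% × $21,370.00 = $1,730.97
Retirement Security Contribution: 3.4% × $21,370.00 = $726.58
Total withheld: $3,086.84 + $1,730.97 + $726.58 = $5,544.39
Net pay: $21,370.00 − $5,544.39 = $15,825.61

$15,825.61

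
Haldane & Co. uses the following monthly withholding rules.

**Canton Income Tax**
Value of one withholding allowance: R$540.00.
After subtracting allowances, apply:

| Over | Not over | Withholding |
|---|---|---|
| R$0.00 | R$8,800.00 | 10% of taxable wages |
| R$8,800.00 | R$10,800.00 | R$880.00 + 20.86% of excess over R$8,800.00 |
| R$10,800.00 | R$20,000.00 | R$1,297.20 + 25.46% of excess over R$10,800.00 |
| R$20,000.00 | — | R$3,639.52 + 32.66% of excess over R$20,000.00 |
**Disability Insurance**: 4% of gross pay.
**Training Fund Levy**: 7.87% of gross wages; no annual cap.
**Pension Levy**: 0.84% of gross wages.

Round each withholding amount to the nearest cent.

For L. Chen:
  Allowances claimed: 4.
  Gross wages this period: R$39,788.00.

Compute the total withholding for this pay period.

R$14,453.88

Canton Income Tax: taxable = R$39,788.00 − 4×R$540.00 = R$37,628.00
  R$3,639.52 + 32.66% × (R$37,628.00 − R$20,000.00) = R$3,639.52 + 32.66% × R$17,628.00 = R$9,396.82
Disability Insurance: 4% × R$39,788.00 = R$1,591.52
Training Fund Levy: 7.87% × R$39,788.00 = R$3,131.32
Pension Levy: 0.84% × R$39,788.00 = R$334.22
Total: R$9,396.82 + R$1,591.52 + R$3,131.32 + R$334.22 = R$14,453.88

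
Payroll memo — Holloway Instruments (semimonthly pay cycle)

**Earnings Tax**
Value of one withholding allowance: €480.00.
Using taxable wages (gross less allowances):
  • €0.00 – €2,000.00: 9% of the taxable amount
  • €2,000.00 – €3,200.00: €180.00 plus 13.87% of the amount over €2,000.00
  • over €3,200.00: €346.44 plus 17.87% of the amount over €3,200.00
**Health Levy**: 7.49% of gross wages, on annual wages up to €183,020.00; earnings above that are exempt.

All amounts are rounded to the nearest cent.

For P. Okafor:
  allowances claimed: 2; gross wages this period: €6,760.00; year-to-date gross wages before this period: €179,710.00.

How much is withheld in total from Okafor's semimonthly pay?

Earnings Tax: taxable = €6,760.00 − 2×€480.00 = €5,800.00
  €346.44 + 17.87% × (€5,800.00 − €3,200.00) = €346.44 + 17.87% × €2,600.00 = €811.06
Health Levy: cap €183,020.00 − YTD €179,710.00 = €3,310.00 subject; 7.49% × €3,310.00 = €247.92
Total: €811.06 + €247.92 = €1,058.98

€1,058.98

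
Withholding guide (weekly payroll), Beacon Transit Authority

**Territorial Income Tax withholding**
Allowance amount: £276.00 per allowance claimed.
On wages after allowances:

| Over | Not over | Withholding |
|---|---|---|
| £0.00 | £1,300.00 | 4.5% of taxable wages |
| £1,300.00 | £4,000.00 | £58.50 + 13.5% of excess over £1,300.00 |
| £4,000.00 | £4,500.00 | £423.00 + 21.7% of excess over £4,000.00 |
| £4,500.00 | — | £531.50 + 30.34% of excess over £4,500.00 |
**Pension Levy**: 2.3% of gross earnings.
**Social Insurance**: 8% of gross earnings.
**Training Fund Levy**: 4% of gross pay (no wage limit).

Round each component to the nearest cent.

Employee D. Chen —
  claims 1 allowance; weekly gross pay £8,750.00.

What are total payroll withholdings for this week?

£2,988.46

Territorial Income Tax: taxable = £8,750.00 − 1×£276.00 = £8,474.00
  £531.50 + 30.34% × (£8,474.00 − £4,500.00) = £531.50 + 30.34% × £3,974.00 = £1,737.21
Pension Levy: 2.3% × £8,750.00 = £201.25
Social Insurance: 8% × £8,750.00 = £700.00
Training Fund Levy: 4% × £8,750.00 = £350.00
Total: £1,737.21 + £201.25 + £700.00 + £350.00 = £2,988.46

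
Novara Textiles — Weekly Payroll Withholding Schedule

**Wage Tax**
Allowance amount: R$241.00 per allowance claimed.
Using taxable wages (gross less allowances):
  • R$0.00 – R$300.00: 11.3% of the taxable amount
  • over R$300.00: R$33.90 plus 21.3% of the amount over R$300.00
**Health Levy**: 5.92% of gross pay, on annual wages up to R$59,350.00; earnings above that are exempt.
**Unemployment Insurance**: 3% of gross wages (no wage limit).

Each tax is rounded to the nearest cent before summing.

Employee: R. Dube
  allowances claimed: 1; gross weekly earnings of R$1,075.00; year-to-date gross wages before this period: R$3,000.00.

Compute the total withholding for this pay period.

Wage Tax: taxable = R$1,075.00 − 1×R$241.00 = R$834.00
  R$33.90 + 21.3% × (R$834.00 − R$300.00) = R$33.90 + 21.3% × R$534.00 = R$147.64
Health Levy: 5.92% × R$1,075.00 = R$63.64
Unemployment Insurance: 3% × R$1,075.00 = R$32.25
Total: R$147.64 + R$63.64 + R$32.25 = R$243.53

R$243.53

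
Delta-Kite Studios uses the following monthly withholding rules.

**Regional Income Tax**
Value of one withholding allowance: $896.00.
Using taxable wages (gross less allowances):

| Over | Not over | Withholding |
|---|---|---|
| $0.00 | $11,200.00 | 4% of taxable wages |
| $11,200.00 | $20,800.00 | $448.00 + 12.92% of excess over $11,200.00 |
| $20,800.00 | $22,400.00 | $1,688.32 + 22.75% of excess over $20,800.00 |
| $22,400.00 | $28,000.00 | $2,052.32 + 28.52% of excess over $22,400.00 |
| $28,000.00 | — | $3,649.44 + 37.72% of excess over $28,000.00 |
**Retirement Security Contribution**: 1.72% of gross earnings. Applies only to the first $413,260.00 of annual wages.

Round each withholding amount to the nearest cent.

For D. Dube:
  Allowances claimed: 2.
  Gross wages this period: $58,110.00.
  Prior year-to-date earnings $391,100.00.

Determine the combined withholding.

$14,712.14

Regional Income Tax: taxable = $58,110.00 − 2×$896.00 = $56,318.00
  $3,649.44 + 37.72% × ($56,318.00 − $28,000.00) = $3,649.44 + 37.72% × $28,318.00 = $14,330.99
Retirement Security Contribution: cap $413,260.00 − YTD $391,100.00 = $22,160.00 subject; 1.72% × $22,160.00 = $381.15
Total: $14,330.99 + $381.15 = $14,712.14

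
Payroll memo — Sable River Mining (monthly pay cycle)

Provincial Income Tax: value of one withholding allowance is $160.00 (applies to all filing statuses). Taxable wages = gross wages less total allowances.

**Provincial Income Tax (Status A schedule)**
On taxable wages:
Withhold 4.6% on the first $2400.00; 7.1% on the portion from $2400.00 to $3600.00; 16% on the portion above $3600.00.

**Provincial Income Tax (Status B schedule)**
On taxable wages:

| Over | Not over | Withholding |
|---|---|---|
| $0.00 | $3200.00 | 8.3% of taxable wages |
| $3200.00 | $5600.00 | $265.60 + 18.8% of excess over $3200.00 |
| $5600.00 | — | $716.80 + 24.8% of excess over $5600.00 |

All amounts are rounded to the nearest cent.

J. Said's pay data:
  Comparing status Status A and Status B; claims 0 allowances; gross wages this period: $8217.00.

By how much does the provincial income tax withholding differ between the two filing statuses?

Provincial Income Tax (Status A): taxable = $8217.00
  $195.60 + 16% × ($8217.00 − $3600.00) = $195.60 + 16% × $4617.00 = $934.32
Provincial Income Tax (Status B): taxable = $8217.00
  $716.80 + 24.8% × ($8217.00 − $5600.00) = $716.80 + 24.8% × $2617.00 = $1365.82
Difference: |$934.32 − $1365.82| = $431.50 (higher under Status B)

$431.50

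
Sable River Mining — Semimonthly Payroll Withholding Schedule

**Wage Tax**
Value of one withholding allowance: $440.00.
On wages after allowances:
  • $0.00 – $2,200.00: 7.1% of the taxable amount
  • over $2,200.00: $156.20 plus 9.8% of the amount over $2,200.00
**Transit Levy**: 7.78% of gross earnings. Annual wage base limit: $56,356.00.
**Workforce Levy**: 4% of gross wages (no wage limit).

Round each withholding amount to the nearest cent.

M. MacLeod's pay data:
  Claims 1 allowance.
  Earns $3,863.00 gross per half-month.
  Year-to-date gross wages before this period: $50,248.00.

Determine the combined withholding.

$731.11

Wage Tax: taxable = $3,863.00 − 1×$440.00 = $3,423.00
  $156.20 + 9.8% × ($3,423.00 − $2,200.00) = $156.20 + 9.8% × $1,223.00 = $276.05
Transit Levy: 7.78% × $3,863.00 = $300.54
Workforce Levy: 4% × $3,863.00 = $154.52
Total: $276.05 + $300.54 + $154.52 = $731.11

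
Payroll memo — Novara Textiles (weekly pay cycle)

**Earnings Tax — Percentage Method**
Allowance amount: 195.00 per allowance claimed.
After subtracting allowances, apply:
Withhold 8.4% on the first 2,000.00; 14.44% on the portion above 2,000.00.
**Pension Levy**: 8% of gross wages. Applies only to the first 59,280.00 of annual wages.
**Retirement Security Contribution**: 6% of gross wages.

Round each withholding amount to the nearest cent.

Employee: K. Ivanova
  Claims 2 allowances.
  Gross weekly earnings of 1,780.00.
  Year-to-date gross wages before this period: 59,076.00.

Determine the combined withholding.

239.88

Earnings Tax: taxable = 1,780.00 − 2×195.00 = 1,390.00
  8.4% × 1,390.00 = 116.76
Pension Levy: cap 59,280.00 − YTD 59,076.00 = 204.00 subject; 8% × 204.00 = 16.32
Retirement Security Contribution: 6% × 1,780.00 = 106.80
Total: 116.76 + 16.32 + 106.80 = 239.88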